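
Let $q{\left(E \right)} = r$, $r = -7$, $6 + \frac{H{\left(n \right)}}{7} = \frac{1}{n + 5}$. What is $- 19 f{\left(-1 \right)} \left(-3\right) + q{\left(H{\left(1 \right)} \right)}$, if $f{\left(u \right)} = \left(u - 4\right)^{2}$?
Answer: $1418$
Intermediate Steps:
$H{\left(n \right)} = -42 + \frac{7}{5 + n}$ ($H{\left(n \right)} = -42 + \frac{7}{n + 5} = -42 + \frac{7}{5 + n}$)
$f{\left(u \right)} = \left(-4 + u\right)^{2}$
$q{\left(E \right)} = -7$
$- 19 f{\left(-1 \right)} \left(-3\right) + q{\left(H{\left(1 \right)} \right)} = - 19 \left(-4 - 1\right)^{2} \left(-3\right) - 7 = - 19 \left(-5\right)^{2} \left(-3\right) - 7 = - 19 \cdot 25 \left(-3\right) - 7 = \left(-19\right) \left(-75\right) - 7 = 1425 - 7 = 1418$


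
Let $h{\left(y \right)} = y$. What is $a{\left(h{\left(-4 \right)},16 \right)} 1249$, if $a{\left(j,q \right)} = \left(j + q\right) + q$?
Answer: $34972$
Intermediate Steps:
$a{\left(j,q \right)} = j + 2 q$
$a{\left(h{\left(-4 \right)},16 \right)} 1249 = \left(-4 + 2 \cdot 16\right) 1249 = \left(-4 + 32\right) 1249 = 28 \cdot 1249 = 34972$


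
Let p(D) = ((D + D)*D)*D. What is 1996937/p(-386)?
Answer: -1996937/115024912 ≈ -0.017361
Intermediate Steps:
p(D) = 2*D³ (p(D) = ((2*D)*D)*D = (2*D²)*D = 2*D³)
1996937/p(-386) = 1996937/((2*(-386)³)) = 1996937/((2*(-57512456))) = 1996937/(-115024912) = 1996937*(-1/115024912) = -1996937/115024912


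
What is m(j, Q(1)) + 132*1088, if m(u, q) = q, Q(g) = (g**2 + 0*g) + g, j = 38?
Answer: 143618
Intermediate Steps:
Q(g) = g + g**2 (Q(g) = (g**2 + 0) + g = g**2 + g = g + g**2)
m(j, Q(1)) + 132*1088 = 1*(1 + 1) + 132*1088 = 1*2 + 143616 = 2 + 143616 = 143618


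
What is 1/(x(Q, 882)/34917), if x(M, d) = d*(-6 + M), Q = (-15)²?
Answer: 11639/64386 ≈ 0.18077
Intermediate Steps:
Q = 225
1/(x(Q, 882)/34917) = 1/((882*(-6 + 225))/34917) = 1/((882*219)*(1/34917)) = 1/(193158*(1/34917)) = 1/(64386/11639) = 11639/64386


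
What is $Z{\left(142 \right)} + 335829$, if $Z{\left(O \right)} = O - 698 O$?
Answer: $236855$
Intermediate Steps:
$Z{\left(O \right)} = - 697 O$
$Z{\left(142 \right)} + 335829 = \left(-697\right) 142 + 335829 = -98974 + 335829 = 236855$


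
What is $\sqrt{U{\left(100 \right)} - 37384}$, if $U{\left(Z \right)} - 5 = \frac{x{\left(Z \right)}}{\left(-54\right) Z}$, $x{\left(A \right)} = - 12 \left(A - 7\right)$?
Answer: $\frac{i \sqrt{33640914}}{30} \approx 193.34 i$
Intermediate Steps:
$x{\left(A \right)} = 84 - 12 A$ ($x{\left(A \right)} = - 12 \left(-7 + A\right) = 84 - 12 A$)
$U{\left(Z \right)} = 5 - \frac{84 - 12 Z}{54 Z}$ ($U{\left(Z \right)} = 5 + \frac{84 - 12 Z}{\left(-54\right) Z} = 5 + \left(84 - 12 Z\right) \left(- \frac{1}{54 Z}\right) = 5 - \frac{84 - 12 Z}{54 Z}$)
$\sqrt{U{\left(100 \right)} - 37384} = \sqrt{\frac{-14 + 47 \cdot 100}{9 \cdot 100} - 37384} = \sqrt{\frac{1}{9} \cdot \frac{1}{100} \left(-14 + 4700\right) - 37384} = \sqrt{\frac{1}{9} \cdot \frac{1}{100} \cdot 4686 - 37384} = \sqrt{\frac{781}{150} - 37384} = \sqrt{- \frac{5606819}{150}} = \frac{i \sqrt{33640914}}{30}$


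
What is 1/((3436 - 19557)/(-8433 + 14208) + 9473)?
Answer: 825/7812922 ≈ 0.00010559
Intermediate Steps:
1/((3436 - 19557)/(-8433 + 14208) + 9473) = 1/(-16121/5775 + 9473) = 1/(-16121*1/5775 + 9473) = 1/(-2303/825 + 9473) = 1/(7812922/825) = 825/7812922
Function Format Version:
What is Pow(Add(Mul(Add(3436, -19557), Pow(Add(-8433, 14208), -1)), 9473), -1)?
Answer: Rational(825, 7812922) ≈ 0.00010559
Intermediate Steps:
Pow(Add(Mul(Add(3436, -19557), Pow(Add(-8433, 14208), -1)), 9473), -1) = Pow(Add(Mul(-16121, Pow(5775, -1)), 9473), -1) = Pow(Add(Mul(-16121, Rational(1, 5775)), 9473), -1) = Pow(Add(Rational(-2303, 825), 9473), -1) = Pow(Rational(7812922, 825), -1) = Rational(825, 7812922)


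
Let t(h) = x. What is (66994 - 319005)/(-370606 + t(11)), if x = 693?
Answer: 252011/369913 ≈ 0.68127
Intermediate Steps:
t(h) = 693
(66994 - 319005)/(-370606 + t(11)) = (66994 - 319005)/(-370606 + 693) = -252011/(-369913) = -252011*(-1/369913) = 252011/369913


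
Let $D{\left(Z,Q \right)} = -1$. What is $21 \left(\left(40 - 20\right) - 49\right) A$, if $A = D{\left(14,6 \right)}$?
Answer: $609$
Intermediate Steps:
$A = -1$
$21 \left(\left(40 - 20\right) - 49\right) A = 21 \left(\left(40 - 20\right) - 49\right) \left(-1\right) = 21 \left(20 - 49\right) \left(-1\right) = 21 \left(-29\right) \left(-1\right) = \left(-609\right) \left(-1\right) = 609$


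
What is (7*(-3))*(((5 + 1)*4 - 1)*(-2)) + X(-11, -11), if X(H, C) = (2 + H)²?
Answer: 1047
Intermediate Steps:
(7*(-3))*(((5 + 1)*4 - 1)*(-2)) + X(-11, -11) = (7*(-3))*(((5 + 1)*4 - 1)*(-2)) + (2 - 11)² = -21*(6*4 - 1)*(-2) + (-9)² = -21*(24 - 1)*(-2) + 81 = -483*(-2) + 81 = -21*(-46) + 81 = 966 + 81 = 1047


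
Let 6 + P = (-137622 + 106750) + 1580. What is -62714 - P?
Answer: -33416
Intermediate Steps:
P = -29298 (P = -6 + ((-137622 + 106750) + 1580) = -6 + (-30872 + 1580) = -6 - 29292 = -29298)
-62714 - P = -62714 - 1*(-29298) = -62714 + 29298 = -33416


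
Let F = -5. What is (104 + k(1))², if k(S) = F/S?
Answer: 9801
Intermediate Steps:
k(S) = -5/S
(104 + k(1))² = (104 - 5/1)² = (104 - 5*1)² = (104 - 5)² = 99² = 9801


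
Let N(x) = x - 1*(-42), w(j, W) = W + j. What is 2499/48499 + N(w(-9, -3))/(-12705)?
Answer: 183605/3734423 ≈ 0.049166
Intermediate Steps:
N(x) = 42 + x (N(x) = x + 42 = 42 + x)
2499/48499 + N(w(-9, -3))/(-12705) = 2499/48499 + (42 + (-3 - 9))/(-12705) = 2499*(1/48499) + (42 - 12)*(-1/12705) = 2499/48499 + 30*(-1/12705) = 2499/48499 - 2/847 = 183605/3734423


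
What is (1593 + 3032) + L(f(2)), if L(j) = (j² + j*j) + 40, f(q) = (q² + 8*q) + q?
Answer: 5633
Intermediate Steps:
f(q) = q² + 9*q
L(j) = 40 + 2*j² (L(j) = (j² + j²) + 40 = 2*j² + 40 = 40 + 2*j²)
(1593 + 3032) + L(f(2)) = (1593 + 3032) + (40 + 2*(2*(9 + 2))²) = 4625 + (40 + 2*(2*11)²) = 4625 + (40 + 2*22²) = 4625 + (40 + 2*484) = 4625 + (40 + 968) = 4625 + 1008 = 5633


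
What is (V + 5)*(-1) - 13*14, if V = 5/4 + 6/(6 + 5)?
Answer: -8307/44 ≈ -188.80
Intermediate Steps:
V = 79/44 (V = 5*(1/4) + 6/11 = 5/4 + 6*(1/11) = 5/4 + 6/11 = 79/44 ≈ 1.7955)
(V + 5)*(-1) - 13*14 = (79/44 + 5)*(-1) - 13*14 = (299/44)*(-1) - 182 = -299/44 - 182 = -8307/44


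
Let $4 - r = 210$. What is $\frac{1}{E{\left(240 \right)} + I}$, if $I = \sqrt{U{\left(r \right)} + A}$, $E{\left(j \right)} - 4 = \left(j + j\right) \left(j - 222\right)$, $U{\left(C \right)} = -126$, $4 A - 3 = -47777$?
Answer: $\frac{17288}{149461611} - \frac{i \sqrt{48278}}{149461611} \approx 0.00011567 - 1.4701 \cdot 10^{-6} i$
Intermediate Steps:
$r = -206$ ($r = 4 - 210 = -206$)
$A = - \frac{23887}{2}$ ($A = \frac{3}{4} + \frac{1}{4} \left(-47777\right) = \frac{3}{4} - \frac{47777}{4} = - \frac{23887}{2} \approx -11944.0$)
$E{\left(j \right)} = 4 + 2 j \left(-222 + j\right)$ ($E{\left(j \right)} = 4 + \left(j + j\right) \left(j - 222\right) = 4 + 2 j \left(-222 + j\right)$)
$I = \frac{i \sqrt{48278}}{2}$ ($I = \sqrt{-126 - \frac{23887}{2}} = \sqrt{- \frac{24139}{2}} = \frac{i \sqrt{48278}}{2} \approx 109.86 i$)
$\frac{1}{E{\left(240 \right)} + I} = \frac{1}{\left(4 - 106560 + 2 \cdot 240^{2}\right) + \frac{i \sqrt{48278}}{2}} = \frac{1}{\left(4 - 106560 + 2 \cdot 57600\right) + \frac{i \sqrt{48278}}{2}} = \frac{1}{\left(4 - 106560 + 115200\right) + \frac{i \sqrt{48278}}{2}} = \frac{1}{8644 + \frac{i \sqrt{48278}}{2}}$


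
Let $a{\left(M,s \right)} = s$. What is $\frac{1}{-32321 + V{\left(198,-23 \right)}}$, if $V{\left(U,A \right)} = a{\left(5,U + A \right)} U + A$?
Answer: $\frac{1}{2306} \approx 0.00043365$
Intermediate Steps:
$V{\left(U,A \right)} = A + U \left(A + U\right)$ ($V{\left(U,A \right)} = \left(U + A\right) U + A = \left(A + U\right) U + A = U \left(A + U\right) + A = A + U \left(A + U\right)$)
$\frac{1}{-32321 + V{\left(198,-23 \right)}} = \frac{1}{-32321 - \left(23 - 198 \left(-23 + 198\right)\right)} = \frac{1}{-32321 + \left(-23 + 198 \cdot 175\right)} = \frac{1}{-32321 + \left(-23 + 34650\right)} = \frac{1}{-32321 + 34627} = \frac{1}{2306}$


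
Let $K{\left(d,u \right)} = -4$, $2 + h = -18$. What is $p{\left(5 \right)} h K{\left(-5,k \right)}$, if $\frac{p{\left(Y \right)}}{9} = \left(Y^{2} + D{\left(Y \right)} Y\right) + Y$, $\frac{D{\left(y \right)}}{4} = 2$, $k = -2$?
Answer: $50400$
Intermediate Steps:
$h = -20$ ($h = -2 - 18 = -20$)
$D{\left(y \right)} = 8$ ($D{\left(y \right)} = 4 \cdot 2 = 8$)
$p{\left(Y \right)} = 9 Y^{2} + 81 Y$ ($p{\left(Y \right)} = 9 \left(\left(Y^{2} + 8 Y\right) + Y\right) = 9 \left(Y^{2} + 9 Y\right) = 9 Y^{2} + 81 Y$)
$p{\left(5 \right)} h K{\left(-5,k \right)} = 9 \cdot 5 \left(9 + 5\right) \left(-20\right) \left(-4\right) = 9 \cdot 5 \cdot 14 \left(-20\right) \left(-4\right) = 630 \left(-20\right) \left(-4\right) = \left(-12600\right) \left(-4\right) = 50400$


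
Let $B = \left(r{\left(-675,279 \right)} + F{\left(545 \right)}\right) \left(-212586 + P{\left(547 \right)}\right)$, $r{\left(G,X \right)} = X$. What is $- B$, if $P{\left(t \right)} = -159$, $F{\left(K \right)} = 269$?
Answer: $116584260$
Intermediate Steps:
$B = -116584260$ ($B = \left(279 + 269\right) \left(-212586 - 159\right) = 548 \left(-212745\right) = -116584260$)
$- B = \left(-1\right) \left(-116584260\right) = 116584260$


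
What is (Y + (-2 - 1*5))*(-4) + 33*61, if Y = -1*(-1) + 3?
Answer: 2025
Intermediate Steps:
Y = 4 (Y = 1 + 3 = 4)
(Y + (-2 - 1*5))*(-4) + 33*61 = (4 + (-2 - 1*5))*(-4) + 33*61 = (4 + (-2 - 5))*(-4) + 2013 = (4 - 7)*(-4) + 2013 = -3*(-4) + 2013 = 12 + 2013 = 2025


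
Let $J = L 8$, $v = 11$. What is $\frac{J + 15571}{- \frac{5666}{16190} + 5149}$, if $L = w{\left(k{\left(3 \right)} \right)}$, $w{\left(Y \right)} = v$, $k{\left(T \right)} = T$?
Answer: $\frac{18108515}{5954046} \approx 3.0414$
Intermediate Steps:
$w{\left(Y \right)} = 11$
$L = 11$
$J = 88$ ($J = 11 \cdot 8 = 88$)
$\frac{J + 15571}{- \frac{5666}{16190} + 5149} = \frac{88 + 15571}{- \frac{5666}{16190} + 5149} = \frac{15659}{\left(-5666\right) \frac{1}{16190} + 5149} = \frac{15659}{- \frac{2833}{8095} + 5149} = \frac{15659}{\frac{41678322}{8095}} = 15659 \cdot \frac{8095}{41678322} = \frac{18108515}{5954046}$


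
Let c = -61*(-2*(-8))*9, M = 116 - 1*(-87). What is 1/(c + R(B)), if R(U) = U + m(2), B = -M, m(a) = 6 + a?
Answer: -1/8979 ≈ -0.00011137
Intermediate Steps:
M = 203 (M = 116 + 87 = 203)
c = -8784 (c = -976*9 = -61*144 = -8784)
B = -203 (B = -1*203 = -203)
R(U) = 8 + U (R(U) = U + (6 + 2) = U + 8 = 8 + U)
1/(c + R(B)) = 1/(-8784 + (8 - 203)) = 1/(-8784 - 195) = 1/(-8979) = -1/8979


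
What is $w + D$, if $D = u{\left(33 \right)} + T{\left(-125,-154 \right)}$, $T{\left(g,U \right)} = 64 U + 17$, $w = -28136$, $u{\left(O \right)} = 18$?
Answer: $-37957$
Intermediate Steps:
$T{\left(g,U \right)} = 17 + 64 U$
$D = -9821$ ($D = 18 + \left(17 + 64 \left(-154\right)\right) = 18 + \left(17 - 9856\right) = 18 - 9839 = -9821$)
$w + D = -28136 - 9821 = -37957$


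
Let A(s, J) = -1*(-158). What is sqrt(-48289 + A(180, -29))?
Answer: I*sqrt(48131) ≈ 219.39*I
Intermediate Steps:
A(s, J) = 158
sqrt(-48289 + A(180, -29)) = sqrt(-48289 + 158) = sqrt(-48131) = I*sqrt(48131)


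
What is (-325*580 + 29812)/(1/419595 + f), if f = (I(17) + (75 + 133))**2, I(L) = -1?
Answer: -16646172840/4494806539 ≈ -3.7034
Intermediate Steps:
f = 42849 (f = (-1 + (75 + 133))**2 = (-1 + 208)**2 = 207**2 = 42849)
(-325*580 + 29812)/(1/419595 + f) = (-325*580 + 29812)/(1/419595 + 42849) = (-188500 + 29812)/(1/419595 + 42849) = -158688/17979226156/419595 = -158688*419595/17979226156 = -16646172840/4494806539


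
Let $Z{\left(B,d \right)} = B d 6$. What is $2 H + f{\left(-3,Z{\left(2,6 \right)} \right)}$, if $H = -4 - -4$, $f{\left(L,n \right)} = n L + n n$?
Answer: $4968$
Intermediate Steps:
$Z{\left(B,d \right)} = 6 B d$
$f{\left(L,n \right)} = n^{2} + L n$ ($f{\left(L,n \right)} = L n + n^{2} = n^{2} + L n$)
$H = 0$ ($H = -4 + 4 = 0$)
$2 H + f{\left(-3,Z{\left(2,6 \right)} \right)} = 2 \cdot 0 + 6 \cdot 2 \cdot 6 \left(-3 + 6 \cdot 2 \cdot 6\right) = 0 + 72 \left(-3 + 72\right) = 0 + 72 \cdot 69 = 0 + 4968 = 4968$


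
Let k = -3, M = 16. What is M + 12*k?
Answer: -20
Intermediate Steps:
M + 12*k = 16 + 12*(-3) = 16 - 36 = -20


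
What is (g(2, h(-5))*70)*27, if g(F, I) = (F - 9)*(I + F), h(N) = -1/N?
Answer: -29106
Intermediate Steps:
g(F, I) = (-9 + F)*(F + I)
(g(2, h(-5))*70)*27 = ((2² - 9*2 - (-9)/(-5) + 2*(-1/(-5)))*70)*27 = ((4 - 18 - (-9)*(-1)/5 + 2*(-1*(-⅕)))*70)*27 = ((4 - 18 - 9*⅕ + 2*(⅕))*70)*27 = ((4 - 18 - 9/5 + ⅖)*70)*27 = -77/5*70*27 = -1078*27 = -29106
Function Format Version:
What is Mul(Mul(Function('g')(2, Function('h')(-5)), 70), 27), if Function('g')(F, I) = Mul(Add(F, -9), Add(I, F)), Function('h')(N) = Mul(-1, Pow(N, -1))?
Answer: -29106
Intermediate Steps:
Function('g')(F, I) = Mul(Add(-9, F), Add(F, I))
Mul(Mul(Function('g')(2, Function('h')(-5)), 70), 27) = Mul(Mul(Add(Pow(2, 2), Mul(-9, 2), Mul(-9, Mul(-1, Pow(-5, -1))), Mul(2, Mul(-1, Pow(-5, -1)))), 70), 27) = Mul(Mul(Add(4, -18, Mul(-9, Mul(-1, Rational(-1, 5))), Mul(2, Mul(-1, Rational(-1, 5)))), 70), 27) = Mul(Mul(Add(4, -18, Mul(-9, Rational(1, 5)), Mul(2, Rational(1, 5))), 70), 27) = Mul(Mul(Add(4, -18, Rational(-9, 5), Rational(2, 5)), 70), 27) = Mul(Mul(Rational(-77, 5), 70), 27) = Mul(-1078, 27) = -29106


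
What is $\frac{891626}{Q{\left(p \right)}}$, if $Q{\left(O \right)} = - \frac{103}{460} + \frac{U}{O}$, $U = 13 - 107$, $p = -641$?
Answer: $- \frac{262904842360}{22783} \approx -1.154 \cdot 10^{7}$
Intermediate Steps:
$U = -94$
$Q{\left(O \right)} = - \frac{103}{460} - \frac{94}{O}$
$\frac{891626}{Q{\left(p \right)}} = \frac{891626}{- \frac{103}{460} - \frac{94}{-641}} = \frac{891626}{- \frac{103}{460} - - \frac{94}{641}} = \frac{891626}{- \frac{103}{460} + \frac{94}{641}} = \frac{891626}{- \frac{22783}{294860}} = 891626 \left(- \frac{294860}{22783}\right) = - \frac{262904842360}{22783}$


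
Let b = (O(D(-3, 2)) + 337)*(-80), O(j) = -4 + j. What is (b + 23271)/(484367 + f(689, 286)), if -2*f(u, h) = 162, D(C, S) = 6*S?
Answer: -4329/484286 ≈ -0.0089389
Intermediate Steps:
f(u, h) = -81 (f(u, h) = -½*162 = -81)
b = -27600 (b = ((-4 + 6*2) + 337)*(-80) = ((-4 + 12) + 337)*(-80) = (8 + 337)*(-80) = 345*(-80) = -27600)
(b + 23271)/(484367 + f(689, 286)) = (-27600 + 23271)/(484367 - 81) = -4329/484286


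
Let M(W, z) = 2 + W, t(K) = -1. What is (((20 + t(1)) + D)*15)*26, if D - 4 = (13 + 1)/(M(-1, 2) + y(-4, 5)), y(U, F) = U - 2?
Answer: 7878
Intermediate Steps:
y(U, F) = -2 + U
D = 6/5 (D = 4 + (13 + 1)/((2 - 1) + (-2 - 4)) = 4 + 14/(1 - 6) = 4 + 14/(-5) = 4 + 14*(-1/5) = 4 - 14/5 = 6/5 ≈ 1.2000)
(((20 + t(1)) + D)*15)*26 = (((20 - 1) + 6/5)*15)*26 = ((19 + 6/5)*15)*26 = ((101/5)*15)*26 = 303*26 = 7878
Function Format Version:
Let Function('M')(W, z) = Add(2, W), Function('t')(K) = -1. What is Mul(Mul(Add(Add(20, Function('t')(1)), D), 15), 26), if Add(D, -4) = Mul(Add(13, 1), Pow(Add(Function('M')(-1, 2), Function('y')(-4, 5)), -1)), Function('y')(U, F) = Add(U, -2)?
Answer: 7878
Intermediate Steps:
Function('y')(U, F) = Add(-2, U)
D = Rational(6, 5) (D = Add(4, Mul(Add(13, 1), Pow(Add(Add(2, -1), Add(-2, -4)), -1))) = Add(4, Mul(14, Pow(Add(1, -6), -1))) = Add(4, Mul(14, Pow(-5, -1))) = Add(4, Mul(14, Rational(-1, 5))) = Add(4, Rational(-14, 5)) = Rational(6, 5) ≈ 1.2000)
Mul(Mul(Add(Add(20, Function('t')(1)), D), 15), 26) = Mul(Mul(Add(Add(20, -1), Rational(6, 5)), 15), 26) = Mul(Mul(Add(19, Rational(6, 5)), 15), 26) = Mul(Mul(Rational(101, 5), 15), 26) = Mul(303, 26) = 7878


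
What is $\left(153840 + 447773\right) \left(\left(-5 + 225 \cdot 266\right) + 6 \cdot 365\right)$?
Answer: $37321062455$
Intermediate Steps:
$\left(153840 + 447773\right) \left(\left(-5 + 225 \cdot 266\right) + 6 \cdot 365\right) = 601613 \left(\left(-5 + 59850\right) + 2190\right) = 601613 \left(59845 + 2190\right) = 601613 \cdot 62035 = 37321062455$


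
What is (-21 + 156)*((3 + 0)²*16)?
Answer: 19440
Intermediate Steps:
(-21 + 156)*((3 + 0)²*16) = 135*(3²*16) = 135*(9*16) = 135*144 = 19440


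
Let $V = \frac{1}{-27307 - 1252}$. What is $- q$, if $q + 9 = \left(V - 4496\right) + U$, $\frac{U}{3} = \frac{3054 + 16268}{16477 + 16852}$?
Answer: $\frac{4286396896390}{951842911} \approx 4503.3$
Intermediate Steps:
$U = \frac{57966}{33329}$ ($U = 3 \frac{3054 + 16268}{16477 + 16852} = 3 \cdot \frac{19322}{33329} = \frac{57966}{33329} \approx 1.7392$)
$V = - \frac{1}{28559}$ ($V = \frac{1}{-28559} = - \frac{1}{28559} \approx -3.5015 \cdot 10^{-5}$)
$q = - \frac{4286396896390}{951842911}$ ($q = -9 + \left(\left(- \frac{1}{28559} - 4496\right) + \frac{57966}{33329}\right) = -9 + \left(- \frac{128401265}{28559} + \frac{57966}{33329}\right) = -9 - \frac{4277830310191}{951842911} = - \frac{4286396896390}{951842911} \approx -4503.3$)
$- q = \left(-1\right) \left(- \frac{4286396896390}{951842911}\right) = \frac{4286396896390}{951842911}$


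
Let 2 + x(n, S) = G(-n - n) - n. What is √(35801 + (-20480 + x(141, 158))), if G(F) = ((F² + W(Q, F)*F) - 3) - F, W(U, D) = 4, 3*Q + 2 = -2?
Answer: √93853 ≈ 306.35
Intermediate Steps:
Q = -4/3 (Q = -⅔ + (⅓)*(-2) = -⅔ - ⅔ = -4/3 ≈ -1.3333)
G(F) = -3 + F² + 3*F (G(F) = ((F² + 4*F) - 3) - F = (-3 + F² + 4*F) - F = -3 + F² + 3*F)
x(n, S) = -5 - 7*n + 4*n² (x(n, S) = -2 + ((-3 + (-n - n)² + 3*(-n - n)) - n) = -2 + ((-3 + (-2*n)² + 3*(-2*n)) - n) = -2 + ((-3 + 4*n² - 6*n) - n) = -2 + ((-3 - 6*n + 4*n²) - n) = -2 + (-3 - 7*n + 4*n²) = -5 - 7*n + 4*n²)
√(35801 + (-20480 + x(141, 158))) = √(35801 + (-20480 + (-5 - 7*141 + 4*141²))) = √(35801 + (-20480 + (-5 - 987 + 4*19881))) = √(35801 + (-20480 + (-5 - 987 + 79524))) = √(35801 + (-20480 + 78532)) = √(35801 + 58052) = √93853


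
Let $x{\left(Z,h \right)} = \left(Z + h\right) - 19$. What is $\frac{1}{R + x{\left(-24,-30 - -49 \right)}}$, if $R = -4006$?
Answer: $- \frac{1}{4030} \approx -0.00024814$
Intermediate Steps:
$x{\left(Z,h \right)} = -19 + Z + h$
$\frac{1}{R + x{\left(-24,-30 - -49 \right)}} = \frac{1}{-4006 - 24} = \frac{1}{-4030} = - \frac{1}{4030}$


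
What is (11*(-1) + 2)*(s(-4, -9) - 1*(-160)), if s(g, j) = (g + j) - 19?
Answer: -1152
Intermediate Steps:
s(g, j) = -19 + g + j
(11*(-1) + 2)*(s(-4, -9) - 1*(-160)) = (11*(-1) + 2)*((-19 - 4 - 9) - 1*(-160)) = (-11 + 2)*(-32 + 160) = -9*128 = -1152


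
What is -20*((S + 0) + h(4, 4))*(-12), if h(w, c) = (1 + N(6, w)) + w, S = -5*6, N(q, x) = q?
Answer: -4560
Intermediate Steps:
S = -30
h(w, c) = 7 + w (h(w, c) = (1 + 6) + w = 7 + w)
-20*((S + 0) + h(4, 4))*(-12) = -20*((-30 + 0) + (7 + 4))*(-12) = -20*(-30 + 11)*(-12) = -20*(-19)*(-12) = 380*(-12) = -4560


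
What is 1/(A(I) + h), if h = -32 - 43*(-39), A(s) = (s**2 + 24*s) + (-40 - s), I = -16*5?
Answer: 1/6165 ≈ 0.00016221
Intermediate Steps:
I = -80
A(s) = -40 + s**2 + 23*s
h = 1645 (h = -32 + 1677 = 1645)
1/(A(I) + h) = 1/((-40 + (-80)**2 + 23*(-80)) + 1645) = 1/((-40 + 6400 - 1840) + 1645) = 1/(4520 + 1645) = 1/6165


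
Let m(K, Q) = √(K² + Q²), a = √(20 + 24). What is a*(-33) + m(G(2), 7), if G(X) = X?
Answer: √53 - 66*√11 ≈ -211.62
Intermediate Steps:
a = 2*√11 (a = √44 = 2*√11 ≈ 6.6332)
a*(-33) + m(G(2), 7) = (2*√11)*(-33) + √(2² + 7²) = -66*√11 + √(4 + 49) = -66*√11 + √53 = √53 - 66*√11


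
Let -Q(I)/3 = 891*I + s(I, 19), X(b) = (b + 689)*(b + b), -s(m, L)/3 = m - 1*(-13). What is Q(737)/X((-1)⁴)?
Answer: -654417/460 ≈ -1422.6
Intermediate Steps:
s(m, L) = -39 - 3*m (s(m, L) = -3*(m - 1*(-13)) = -3*(m + 13) = -3*(13 + m) = -39 - 3*m)
X(b) = 2*b*(689 + b) (X(b) = (689 + b)*(2*b) = 2*b*(689 + b))
Q(I) = 117 - 2664*I (Q(I) = -3*(891*I + (-39 - 3*I)) = -3*(-39 + 888*I) = 117 - 2664*I)
Q(737)/X((-1)⁴) = (117 - 2664*737)/((2*(-1)⁴*(689 + (-1)⁴))) = (117 - 1963368)/((2*1*(689 + 1))) = -1963251/(2*1*690) = -1963251/1380 = -1963251*1/1380 = -654417/460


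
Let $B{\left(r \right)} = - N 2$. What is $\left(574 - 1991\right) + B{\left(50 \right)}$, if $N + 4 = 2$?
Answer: $-1413$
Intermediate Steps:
$N = -2$ ($N = -4 + 2 = -2$)
$B{\left(r \right)} = 4$ ($B{\left(r \right)} = \left(-1\right) \left(-2\right) 2 = 2 \cdot 2 = 4$)
$\left(574 - 1991\right) + B{\left(50 \right)} = \left(574 - 1991\right) + 4 = -1417 + 4 = -1413$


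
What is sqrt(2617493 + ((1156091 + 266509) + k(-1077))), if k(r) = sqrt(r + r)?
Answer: sqrt(4040093 + I*sqrt(2154)) ≈ 2010.0 + 0.01*I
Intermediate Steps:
k(r) = sqrt(2)*sqrt(r) (k(r) = sqrt(2*r) = sqrt(2)*sqrt(r))
sqrt(2617493 + ((1156091 + 266509) + k(-1077))) = sqrt(2617493 + ((1156091 + 266509) + sqrt(2)*sqrt(-1077))) = sqrt(2617493 + (1422600 + sqrt(2)*(I*sqrt(1077)))) = sqrt(2617493 + (1422600 + I*sqrt(2154))) = sqrt(4040093 + I*sqrt(2154))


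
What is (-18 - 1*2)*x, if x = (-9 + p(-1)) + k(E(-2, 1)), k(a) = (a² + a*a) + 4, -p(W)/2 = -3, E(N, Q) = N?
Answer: -180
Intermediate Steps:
p(W) = 6 (p(W) = -2*(-3) = 6)
k(a) = 4 + 2*a² (k(a) = (a² + a²) + 4 = 2*a² + 4 = 4 + 2*a²)
x = 9 (x = (-9 + 6) + (4 + 2*(-2)²) = -3 + (4 + 2*4) = -3 + (4 + 8) = -3 + 12 = 9)
(-18 - 1*2)*x = (-18 - 1*2)*9 = (-18 - 2)*9 = -20*9 = -180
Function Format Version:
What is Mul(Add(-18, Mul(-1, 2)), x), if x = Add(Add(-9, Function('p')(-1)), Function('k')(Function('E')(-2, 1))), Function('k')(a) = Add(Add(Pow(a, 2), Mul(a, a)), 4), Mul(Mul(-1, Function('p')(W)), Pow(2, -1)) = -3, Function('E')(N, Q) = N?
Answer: -180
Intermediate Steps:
Function('p')(W) = 6 (Function('p')(W) = Mul(-2, -3) = 6)
Function('k')(a) = Add(4, Mul(2, Pow(a, 2))) (Function('k')(a) = Add(Add(Pow(a, 2), Pow(a, 2)), 4) = Add(Mul(2, Pow(a, 2)), 4) = Add(4, Mul(2, Pow(a, 2))))
x = 9 (x = Add(Add(-9, 6), Add(4, Mul(2, Pow(-2, 2)))) = Add(-3, Add(4, Mul(2, 4))) = Add(-3, Add(4, 8)) = Add(-3, 12) = 9)
Mul(Add(-18, Mul(-1, 2)), x) = Mul(Add(-18, Mul(-1, 2)), 9) = Mul(Add(-18, -2), 9) = Mul(-20, 9) = -180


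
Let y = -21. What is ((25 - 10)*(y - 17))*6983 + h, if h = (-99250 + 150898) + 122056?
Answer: -3806606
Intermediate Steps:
h = 173704 (h = 51648 + 122056 = 173704)
((25 - 10)*(y - 17))*6983 + h = ((25 - 10)*(-21 - 17))*6983 + 173704 = (15*(-38))*6983 + 173704 = -570*6983 + 173704 = -3980310 + 173704 = -3806606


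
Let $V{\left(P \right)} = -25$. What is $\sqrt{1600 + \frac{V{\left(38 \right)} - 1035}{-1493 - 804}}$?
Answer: $\frac{2 \sqrt{2111092305}}{2297} \approx 40.006$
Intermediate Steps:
$\sqrt{1600 + \frac{V{\left(38 \right)} - 1035}{-1493 - 804}} = \sqrt{1600 + \frac{-25 - 1035}{-1493 - 804}} = \sqrt{1600 + \frac{-25 - 1035}{-2297}} = \sqrt{1600 + \left(-25 - 1035\right) \left(- \frac{1}{2297}\right)} = \sqrt{1600 - - \frac{1060}{2297}} = \sqrt{1600 + \frac{1060}{2297}} = \sqrt{\frac{3676260}{2297}} = \frac{2 \sqrt{2111092305}}{2297}$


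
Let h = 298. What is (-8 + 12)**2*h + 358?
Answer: 5126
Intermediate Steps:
(-8 + 12)**2*h + 358 = (-8 + 12)**2*298 + 358 = 4**2*298 + 358 = 16*298 + 358 = 4768 + 358 = 5126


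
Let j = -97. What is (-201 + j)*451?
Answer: -134398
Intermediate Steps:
(-201 + j)*451 = (-201 - 97)*451 = -298*451 = -134398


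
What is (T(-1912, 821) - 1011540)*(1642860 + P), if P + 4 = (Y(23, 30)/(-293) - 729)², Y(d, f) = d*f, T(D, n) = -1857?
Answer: -189461118849324861/85849 ≈ -2.2069e+12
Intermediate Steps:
P = 45918574973/85849 (P = -4 + ((23*30)/(-293) - 729)² = -4 + (690*(-1/293) - 729)² = -4 + (-690/293 - 729)² = -4 + (-214287/293)² = -4 + 45918918369/85849 = 45918574973/85849 ≈ 5.3488e+5)
(T(-1912, 821) - 1011540)*(1642860 + P) = (-1857 - 1011540)*(1642860 + 45918574973/85849) = -1013397*186956463113/85849 = -189461118849324861/85849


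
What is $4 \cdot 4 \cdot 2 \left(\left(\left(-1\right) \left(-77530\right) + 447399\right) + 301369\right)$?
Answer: $26441536$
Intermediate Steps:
$4 \cdot 4 \cdot 2 \left(\left(\left(-1\right) \left(-77530\right) + 447399\right) + 301369\right) = 16 \cdot 2 \left(\left(77530 + 447399\right) + 301369\right) = 32 \left(524929 + 301369\right) = 32 \cdot 826298 = 26441536$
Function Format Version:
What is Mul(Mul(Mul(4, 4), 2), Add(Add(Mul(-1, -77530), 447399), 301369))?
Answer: 26441536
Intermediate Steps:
Mul(Mul(Mul(4, 4), 2), Add(Add(Mul(-1, -77530), 447399), 301369)) = Mul(Mul(16, 2), Add(Add(77530, 447399), 301369)) = Mul(32, Add(524929, 301369)) = Mul(32, 826298) = 26441536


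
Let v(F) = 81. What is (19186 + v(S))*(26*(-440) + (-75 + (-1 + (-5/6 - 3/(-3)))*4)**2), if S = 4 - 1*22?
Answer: -919710245/9 ≈ -1.0219e+8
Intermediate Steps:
S = -18 (S = 4 - 22 = -18)
(19186 + v(S))*(26*(-440) + (-75 + (-1 + (-5/6 - 3/(-3)))*4)**2) = (19186 + 81)*(26*(-440) + (-75 + (-1 + (-5/6 - 3/(-3)))*4)**2) = 19267*(-11440 + (-75 + (-1 + (-5*1/6 - 3*(-1/3)))*4)**2) = 19267*(-11440 + (-75 + (-1 + (-5/6 + 1))*4)**2) = 19267*(-11440 + (-75 + (-1 + 1/6)*4)**2) = 19267*(-11440 + (-75 - 5/6*4)**2) = 19267*(-11440 + (-75 - 10/3)**2) = 19267*(-11440 + (-235/3)**2) = 19267*(-11440 + 55225/9) = 19267*(-47735/9) = -919710245/9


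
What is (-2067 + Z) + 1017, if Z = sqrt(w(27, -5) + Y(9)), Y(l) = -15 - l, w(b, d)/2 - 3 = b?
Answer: -1044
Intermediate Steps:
w(b, d) = 6 + 2*b
Z = 6 (Z = sqrt((6 + 2*27) + (-15 - 1*9)) = sqrt((6 + 54) + (-15 - 9)) = sqrt(60 - 24) = sqrt(36) = 6)
(-2067 + Z) + 1017 = (-2067 + 6) + 1017 = -2061 + 1017 = -1044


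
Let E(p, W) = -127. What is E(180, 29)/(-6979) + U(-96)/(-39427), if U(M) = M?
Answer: 5677213/275161033 ≈ 0.020632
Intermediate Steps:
E(180, 29)/(-6979) + U(-96)/(-39427) = -127/(-6979) - 96/(-39427) = -127*(-1/6979) - 96*(-1/39427) = 127/6979 + 96/39427 = 5677213/275161033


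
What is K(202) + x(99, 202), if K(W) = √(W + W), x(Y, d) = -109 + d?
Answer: 93 + 2*√101 ≈ 113.10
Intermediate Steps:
K(W) = √2*√W (K(W) = √(2*W) = √2*√W)
K(202) + x(99, 202) = √2*√202 + (-109 + 202) = 2*√101 + 93 = 93 + 2*√101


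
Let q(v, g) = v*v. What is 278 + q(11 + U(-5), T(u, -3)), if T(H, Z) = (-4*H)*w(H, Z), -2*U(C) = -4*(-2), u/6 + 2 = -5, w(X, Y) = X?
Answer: 327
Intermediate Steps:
u = -42 (u = -12 + 6*(-5) = -12 - 30 = -42)
U(C) = -4 (U(C) = -(-2)*(-2) = -1/2*8 = -4)
T(H, Z) = -4*H**2 (T(H, Z) = (-4*H)*H = -4*H**2)
q(v, g) = v**2
278 + q(11 + U(-5), T(u, -3)) = 278 + (11 - 4)**2 = 278 + 7**2 = 278 + 49 = 327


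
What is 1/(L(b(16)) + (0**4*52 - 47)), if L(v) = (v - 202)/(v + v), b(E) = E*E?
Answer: -256/12005 ≈ -0.021324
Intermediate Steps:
b(E) = E**2
L(v) = (-202 + v)/(2*v) (L(v) = (-202 + v)/((2*v)) = (-202 + v)*(1/(2*v)) = (-202 + v)/(2*v))
1/(L(b(16)) + (0**4*52 - 47)) = 1/((-202 + 16**2)/(2*(16**2)) + (0**4*52 - 47)) = 1/((1/2)*(-202 + 256)/256 + (0*52 - 47)) = 1/((1/2)*(1/256)*54 + (0 - 47)) = 1/(27/256 - 47) = 1/(-12005/256) = -256/12005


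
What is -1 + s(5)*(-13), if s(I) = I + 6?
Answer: -144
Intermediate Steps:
s(I) = 6 + I
-1 + s(5)*(-13) = -1 + (6 + 5)*(-13) = -1 + 11*(-13) = -1 - 143 = -144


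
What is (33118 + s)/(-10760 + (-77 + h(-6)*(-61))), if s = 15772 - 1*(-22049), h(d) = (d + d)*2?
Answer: -70939/9373 ≈ -7.5684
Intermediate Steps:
h(d) = 4*d (h(d) = (2*d)*2 = 4*d)
s = 37821 (s = 15772 + 22049 = 37821)
(33118 + s)/(-10760 + (-77 + h(-6)*(-61))) = (33118 + 37821)/(-10760 + (-77 + (4*(-6))*(-61))) = 70939/(-10760 + (-77 - 24*(-61))) = 70939/(-10760 + (-77 + 1464)) = 70939/(-10760 + 1387) = 70939/(-9373) = 70939*(-1/9373) = -70939/9373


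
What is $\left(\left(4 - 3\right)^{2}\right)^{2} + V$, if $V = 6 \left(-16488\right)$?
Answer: $-98927$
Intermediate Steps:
$V = -98928$
$\left(\left(4 - 3\right)^{2}\right)^{2} + V = \left(\left(4 - 3\right)^{2}\right)^{2} - 98928 = \left(1^{2}\right)^{2} - 98928 = 1^{2} - 98928 = 1 - 98928 = -98927$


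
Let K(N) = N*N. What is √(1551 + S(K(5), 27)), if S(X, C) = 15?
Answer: 3*√174 ≈ 39.573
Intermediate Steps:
K(N) = N²
√(1551 + S(K(5), 27)) = √(1551 + 15) = √1566 = 3*√174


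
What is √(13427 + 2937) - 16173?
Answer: -16173 + 2*√4091 ≈ -16045.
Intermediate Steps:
√(13427 + 2937) - 16173 = √16364 - 16173 = 2*√4091 - 16173 = -16173 + 2*√4091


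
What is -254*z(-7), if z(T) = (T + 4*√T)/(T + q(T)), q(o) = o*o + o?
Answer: 254/5 - 1016*I*√7/35 ≈ 50.8 - 76.802*I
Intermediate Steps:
q(o) = o + o² (q(o) = o² + o = o + o²)
z(T) = (T + 4*√T)/(T + T*(1 + T))
-254*z(-7) = -254*(-7 + 4*√(-7))/((-7)*(2 - 7)) = -(-254)*(-7 + 4*(I*√7))/(7*(-5)) = -(-254)*(-1)*(-7 + 4*I*√7)/(7*5) = -254*(-⅕ + 4*I*√7/35) = 254/5 - 1016*I*√7/35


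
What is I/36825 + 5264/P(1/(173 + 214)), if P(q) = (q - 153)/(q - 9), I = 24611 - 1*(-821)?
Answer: 67648038632/218040825 ≈ 310.25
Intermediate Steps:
I = 25432 (I = 24611 + 821 = 25432)
P(q) = (-153 + q)/(-9 + q)
I/36825 + 5264/P(1/(173 + 214)) = 25432/36825 + 5264/(((-153 + 1/(173 + 214))/(-9 + 1/(173 + 214)))) = 25432*(1/36825) + 5264/(((-153 + 1/387)/(-9 + 1/387))) = 25432/36825 + 5264/(((-153 + 1/387)/(-9 + 1/387))) = 25432/36825 + 5264/((-59210/387/(-3482/387))) = 25432/36825 + 5264/((-387/3482*(-59210/387))) = 25432/36825 + 5264/(29605/1741) = 25432/36825 + 5264*(1741/29605) = 25432/36825 + 9164624/29605 = 67648038632/218040825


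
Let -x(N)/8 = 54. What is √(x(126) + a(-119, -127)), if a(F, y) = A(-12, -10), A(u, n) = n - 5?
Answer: I*√447 ≈ 21.142*I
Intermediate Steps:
A(u, n) = -5 + n
a(F, y) = -15 (a(F, y) = -5 - 10 = -15)
x(N) = -432 (x(N) = -8*54 = -432)
√(x(126) + a(-119, -127)) = √(-432 - 15) = √(-447) = I*√447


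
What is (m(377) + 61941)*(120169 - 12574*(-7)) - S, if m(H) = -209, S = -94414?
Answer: 12851894298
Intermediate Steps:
(m(377) + 61941)*(120169 - 12574*(-7)) - S = (-209 + 61941)*(120169 - 12574*(-7)) - 1*(-94414) = 61732*(120169 + 88018) + 94414 = 61732*208187 + 94414 = 12851799884 + 94414 = 12851894298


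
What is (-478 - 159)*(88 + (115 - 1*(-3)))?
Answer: -131222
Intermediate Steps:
(-478 - 159)*(88 + (115 - 1*(-3))) = -637*(88 + (115 + 3)) = -637*(88 + 118) = -637*206 = -131222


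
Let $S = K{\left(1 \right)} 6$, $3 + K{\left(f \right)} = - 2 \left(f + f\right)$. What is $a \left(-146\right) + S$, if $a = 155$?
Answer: $-22672$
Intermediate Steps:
$K{\left(f \right)} = -3 - 4 f$ ($K{\left(f \right)} = -3 - 2 \left(f + f\right) = -3 - 2 \cdot 2 f = -3 - 4 f$)
$S = -42$ ($S = \left(-3 - 4\right) 6 = \left(-7\right) 6 = -42$)
$a \left(-146\right) + S = 155 \left(-146\right) - 42 = -22630 - 42 = -22672$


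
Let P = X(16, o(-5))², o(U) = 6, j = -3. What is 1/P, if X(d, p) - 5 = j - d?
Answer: 1/196 ≈ 0.0051020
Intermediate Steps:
X(d, p) = 2 - d (X(d, p) = 5 + (-3 - d) = 2 - d)
P = 196 (P = (2 - 1*16)² = (2 - 16)² = (-14)² = 196)
1/P = 1/196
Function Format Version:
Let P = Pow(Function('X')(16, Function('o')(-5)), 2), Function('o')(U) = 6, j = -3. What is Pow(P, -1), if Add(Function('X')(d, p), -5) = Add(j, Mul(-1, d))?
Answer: Rational(1, 196) ≈ 0.0051020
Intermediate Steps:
Function('X')(d, p) = Add(2, Mul(-1, d)) (Function('X')(d, p) = Add(5, Add(-3, Mul(-1, d))) = Add(2, Mul(-1, d)))
P = 196 (P = Pow(Add(2, Mul(-1, 16)), 2) = Pow(Add(2, -16), 2) = Pow(-14, 2) = 196)
Pow(P, -1) = Pow(196, -1) = Rational(1, 196)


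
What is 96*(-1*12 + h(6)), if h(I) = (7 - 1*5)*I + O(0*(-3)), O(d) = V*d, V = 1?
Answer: 0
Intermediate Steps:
O(d) = d (O(d) = 1*d = d)
h(I) = 2*I (h(I) = (7 - 1*5)*I + 0*(-3) = (7 - 5)*I + 0 = 2*I + 0 = 2*I)
96*(-1*12 + h(6)) = 96*(-1*12 + 2*6) = 96*(-12 + 12) = 96*0 = 0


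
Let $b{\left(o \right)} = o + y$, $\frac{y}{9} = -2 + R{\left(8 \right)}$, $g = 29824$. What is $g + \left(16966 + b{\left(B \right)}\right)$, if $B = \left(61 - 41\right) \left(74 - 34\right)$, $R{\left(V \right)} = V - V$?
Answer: $47572$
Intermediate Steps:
$R{\left(V \right)} = 0$
$y = -18$ ($y = 9 \left(-2 + 0\right) = 9 \left(-2\right) = -18$)
$B = 800$ ($B = 20 \cdot 40 = 800$)
$b{\left(o \right)} = -18 + o$ ($b{\left(o \right)} = o - 18 = -18 + o$)
$g + \left(16966 + b{\left(B \right)}\right) = 29824 + \left(16966 + \left(-18 + 800\right)\right) = 29824 + \left(16966 + 782\right) = 29824 + 17748 = 47572$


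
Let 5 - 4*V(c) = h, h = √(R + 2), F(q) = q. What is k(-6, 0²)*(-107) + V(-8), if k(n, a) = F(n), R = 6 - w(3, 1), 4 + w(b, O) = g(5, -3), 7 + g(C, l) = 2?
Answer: 2573/4 - √17/4 ≈ 642.22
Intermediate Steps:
g(C, l) = -5 (g(C, l) = -7 + 2 = -5)
w(b, O) = -9 (w(b, O) = -4 - 5 = -9)
R = 15 (R = 6 - 1*(-9) = 6 + 9 = 15)
k(n, a) = n
h = √17 (h = √(15 + 2) = √17 ≈ 4.1231)
V(c) = 5/4 - √17/4
k(-6, 0²)*(-107) + V(-8) = -6*(-107) + (5/4 - √17/4) = 642 + (5/4 - √17/4) = 2573/4 - √17/4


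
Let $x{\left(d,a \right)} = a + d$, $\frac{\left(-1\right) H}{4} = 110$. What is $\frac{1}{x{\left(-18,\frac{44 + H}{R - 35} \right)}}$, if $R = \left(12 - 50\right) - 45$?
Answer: $- \frac{59}{864} \approx -0.068287$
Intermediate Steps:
$H = -440$ ($H = \left(-4\right) 110 = -440$)
$R = -83$ ($R = -38 - 45 = -83$)
$\frac{1}{x{\left(-18,\frac{44 + H}{R - 35} \right)}} = \frac{1}{\frac{44 - 440}{-83 - 35} - 18} = \frac{1}{- \frac{396}{-118} - 18} = \frac{1}{\left(-396\right) \left(- \frac{1}{118}\right) - 18} = \frac{1}{\frac{198}{59} - 18} = \frac{1}{- \frac{864}{59}} = - \frac{59}{864}$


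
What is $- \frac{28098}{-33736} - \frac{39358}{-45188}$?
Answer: $\frac{29516749}{17323436} \approx 1.7039$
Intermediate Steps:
$- \frac{28098}{-33736} - \frac{39358}{-45188} = \left(-28098\right) \left(- \frac{1}{33736}\right) - - \frac{1789}{2054} = \frac{14049}{16868} + \frac{1789}{2054} = \frac{29516749}{17323436}$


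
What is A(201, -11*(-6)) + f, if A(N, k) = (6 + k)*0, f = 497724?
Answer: 497724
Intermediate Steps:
A(N, k) = 0
A(201, -11*(-6)) + f = 0 + 497724 = 497724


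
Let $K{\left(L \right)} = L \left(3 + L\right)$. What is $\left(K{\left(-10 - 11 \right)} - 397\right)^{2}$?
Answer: $361$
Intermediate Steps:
$\left(K{\left(-10 - 11 \right)} - 397\right)^{2} = \left(\left(-10 - 11\right) \left(3 - 21\right) - 397\right)^{2} = \left(- 21 \left(3 - 21\right) - 397\right)^{2} = \left(\left(-21\right) \left(-18\right) - 397\right)^{2} = \left(378 - 397\right)^{2} = \left(-19\right)^{2} = 361$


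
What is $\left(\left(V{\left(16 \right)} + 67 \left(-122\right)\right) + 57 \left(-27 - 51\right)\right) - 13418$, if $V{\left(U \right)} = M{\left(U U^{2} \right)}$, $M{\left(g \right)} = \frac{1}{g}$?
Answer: $- \frac{106651647}{4096} \approx -26038.0$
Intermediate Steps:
$V{\left(U \right)} = \frac{1}{U^{3}}$ ($V{\left(U \right)} = \frac{1}{U U^{2}} = \frac{1}{U^{3}}$)
$\left(\left(V{\left(16 \right)} + 67 \left(-122\right)\right) + 57 \left(-27 - 51\right)\right) - 13418 = \left(\left(\frac{1}{4096} + 67 \left(-122\right)\right) + 57 \left(-27 - 51\right)\right) - 13418 = \left(\left(\frac{1}{4096} - 8174\right) + 57 \left(-78\right)\right) - 13418 = \left(- \frac{33480703}{4096} - 4446\right) - 13418 = - \frac{51691519}{4096} - 13418 = - \frac{106651647}{4096}$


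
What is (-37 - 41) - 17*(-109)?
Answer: 1775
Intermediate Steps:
(-37 - 41) - 17*(-109) = -78 + 1853 = 1775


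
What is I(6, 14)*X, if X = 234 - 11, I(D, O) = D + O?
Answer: 4460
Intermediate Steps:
X = 223
I(6, 14)*X = (6 + 14)*223 = 20*223 = 4460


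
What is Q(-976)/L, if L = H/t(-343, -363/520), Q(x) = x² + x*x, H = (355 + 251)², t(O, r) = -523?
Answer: -249098624/91809 ≈ -2713.2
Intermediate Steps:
H = 367236 (H = 606² = 367236)
Q(x) = 2*x² (Q(x) = x² + x² = 2*x²)
L = -367236/523 (L = 367236/(-523) = 367236*(-1/523) = -367236/523 ≈ -702.17)
Q(-976)/L = (2*(-976)²)/(-367236/523) = (2*952576)*(-523/367236) = 1905152*(-523/367236) = -249098624/91809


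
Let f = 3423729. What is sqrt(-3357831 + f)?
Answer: 3*sqrt(7322) ≈ 256.71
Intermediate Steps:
sqrt(-3357831 + f) = sqrt(-3357831 + 3423729) = sqrt(65898) = 3*sqrt(7322)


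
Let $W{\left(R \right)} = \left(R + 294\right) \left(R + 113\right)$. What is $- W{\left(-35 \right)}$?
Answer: $-20202$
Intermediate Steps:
$W{\left(R \right)} = \left(113 + R\right) \left(294 + R\right)$ ($W{\left(R \right)} = \left(294 + R\right) \left(113 + R\right) = \left(113 + R\right) \left(294 + R\right)$)
$- W{\left(-35 \right)} = - (33222 + \left(-35\right)^{2} + 407 \left(-35\right)) = - (33222 + 1225 - 14245) = \left(-1\right) 20202 = -20202$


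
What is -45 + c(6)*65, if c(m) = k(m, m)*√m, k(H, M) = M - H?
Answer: -45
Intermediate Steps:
c(m) = 0 (c(m) = (m - m)*√m = 0*√m = 0)
-45 + c(6)*65 = -45 + 0*65 = -45 + 0 = -45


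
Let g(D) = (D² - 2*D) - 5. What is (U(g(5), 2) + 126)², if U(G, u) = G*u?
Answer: 21316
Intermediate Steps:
g(D) = -5 + D² - 2*D
(U(g(5), 2) + 126)² = ((-5 + 5² - 2*5)*2 + 126)² = ((-5 + 25 - 10)*2 + 126)² = (10*2 + 126)² = (20 + 126)² = 146² = 21316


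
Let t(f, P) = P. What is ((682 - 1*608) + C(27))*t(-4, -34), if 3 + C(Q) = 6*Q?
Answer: -7922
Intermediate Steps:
C(Q) = -3 + 6*Q
((682 - 1*608) + C(27))*t(-4, -34) = ((682 - 1*608) + (-3 + 6*27))*(-34) = ((682 - 608) + (-3 + 162))*(-34) = (74 + 159)*(-34) = 233*(-34) = -7922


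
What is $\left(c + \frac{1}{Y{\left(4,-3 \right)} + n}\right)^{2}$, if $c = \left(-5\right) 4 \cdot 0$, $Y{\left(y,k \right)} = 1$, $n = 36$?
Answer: $\frac{1}{1369} \approx 0.00073046$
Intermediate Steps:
$c = 0$ ($c = \left(-20\right) 0 = 0$)
$\left(c + \frac{1}{Y{\left(4,-3 \right)} + n}\right)^{2} = \left(0 + \frac{1}{1 + 36}\right)^{2} = \left(0 + \frac{1}{37}\right)^{2} = \left(\frac{1}{37}\right)^{2} = \frac{1}{1369}$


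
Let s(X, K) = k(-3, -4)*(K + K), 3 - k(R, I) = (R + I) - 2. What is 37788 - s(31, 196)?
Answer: 33084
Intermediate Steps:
k(R, I) = 5 - I - R (k(R, I) = 3 - ((R + I) - 2) = 3 - ((I + R) - 2) = 3 - (-2 + I + R) = 3 + (2 - I - R) = 5 - I - R)
s(X, K) = 24*K (s(X, K) = (5 - 1*(-4) - 1*(-3))*(K + K) = (5 + 4 + 3)*(2*K) = 12*(2*K) = 24*K)
37788 - s(31, 196) = 37788 - 24*196 = 37788 - 1*4704 = 37788 - 4704 = 33084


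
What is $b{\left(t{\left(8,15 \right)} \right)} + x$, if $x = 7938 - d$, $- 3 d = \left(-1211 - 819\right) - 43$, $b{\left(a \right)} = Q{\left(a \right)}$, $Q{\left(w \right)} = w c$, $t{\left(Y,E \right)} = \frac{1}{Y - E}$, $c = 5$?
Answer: $\frac{50724}{7} \approx 7246.3$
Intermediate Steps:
$Q{\left(w \right)} = 5 w$ ($Q{\left(w \right)} = w 5 = 5 w$)
$b{\left(a \right)} = 5 a$
$d = 691$ ($d = - \frac{\left(-1211 - 819\right) - 43}{3} = - \frac{-2030 - 43}{3} = \left(- \frac{1}{3}\right) \left(-2073\right) = 691$)
$x = 7247$ ($x = 7938 - 691 = 7247$)
$b{\left(t{\left(8,15 \right)} \right)} + x = 5 \left(- \frac{1}{15 - 8}\right) + 7247 = 5 \left(- \frac{1}{7}\right) + 7247 = - \frac{5}{7} + 7247 = \frac{50724}{7}$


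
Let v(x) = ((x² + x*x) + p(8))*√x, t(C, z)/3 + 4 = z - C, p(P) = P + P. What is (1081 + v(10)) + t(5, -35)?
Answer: 949 + 216*√10 ≈ 1632.1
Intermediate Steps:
p(P) = 2*P
t(C, z) = -12 - 3*C + 3*z (t(C, z) = -12 + 3*(z - C) = -12 + (-3*C + 3*z) = -12 - 3*C + 3*z)
v(x) = √x*(16 + 2*x²) (v(x) = ((x² + x*x) + 2*8)*√x = ((x² + x²) + 16)*√x = (2*x² + 16)*√x = (16 + 2*x²)*√x = √x*(16 + 2*x²))
(1081 + v(10)) + t(5, -35) = (1081 + 2*√10*(8 + 10²)) + (-12 - 3*5 + 3*(-35)) = (1081 + 2*√10*(8 + 100)) + (-12 - 15 - 105) = (1081 + 2*√10*108) - 132 = (1081 + 216*√10) - 132 = 949 + 216*√10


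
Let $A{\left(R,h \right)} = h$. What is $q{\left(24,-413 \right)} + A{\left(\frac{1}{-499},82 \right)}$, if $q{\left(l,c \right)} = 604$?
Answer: $686$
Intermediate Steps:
$q{\left(24,-413 \right)} + A{\left(\frac{1}{-499},82 \right)} = 604 + 82 = 686$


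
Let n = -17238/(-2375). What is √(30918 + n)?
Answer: 24*√12113735/475 ≈ 175.86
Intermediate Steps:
n = 17238/2375 (n = -17238*(-1/2375) = 17238/2375 ≈ 7.2581)
√(30918 + n) = √(30918 + 17238/2375) = √(73447488/2375) = 24*√12113735/475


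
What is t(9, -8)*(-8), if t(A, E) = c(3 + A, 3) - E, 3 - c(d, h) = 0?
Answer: -88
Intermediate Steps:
c(d, h) = 3 (c(d, h) = 3 - 1*0 = 3 + 0 = 3)
t(A, E) = 3 - E
t(9, -8)*(-8) = (3 - 1*(-8))*(-8) = (3 + 8)*(-8) = 11*(-8) = -88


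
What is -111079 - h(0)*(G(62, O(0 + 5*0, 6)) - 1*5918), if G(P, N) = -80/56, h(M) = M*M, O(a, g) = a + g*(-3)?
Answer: -111079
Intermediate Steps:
O(a, g) = a - 3*g
h(M) = M**2
G(P, N) = -10/7 (G(P, N) = -80*1/56 = -10/7)
-111079 - h(0)*(G(62, O(0 + 5*0, 6)) - 1*5918) = -111079 - 0**2*(-10/7 - 1*5918) = -111079 - 0*(-10/7 - 5918) = -111079 - 0*(-41436)/7 = -111079 - 1*0 = -111079 + 0 = -111079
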